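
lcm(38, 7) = 266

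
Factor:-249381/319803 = -3^1*229^1*881^( - 1 ) = - 687/881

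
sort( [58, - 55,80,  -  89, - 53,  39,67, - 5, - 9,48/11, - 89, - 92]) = [ - 92, - 89, - 89 , - 55,-53 , - 9, - 5,48/11, 39,  58,67, 80]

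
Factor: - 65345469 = -3^1*7^2*444527^1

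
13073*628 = 8209844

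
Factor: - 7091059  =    -  149^1*47591^1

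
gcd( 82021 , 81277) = 1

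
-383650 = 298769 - 682419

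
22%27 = 22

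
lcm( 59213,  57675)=4440975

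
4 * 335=1340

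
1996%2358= 1996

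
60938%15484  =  14486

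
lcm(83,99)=8217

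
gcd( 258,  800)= 2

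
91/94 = 91/94 = 0.97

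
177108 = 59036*3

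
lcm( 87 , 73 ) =6351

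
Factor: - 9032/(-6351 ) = 2^3*3^( - 1 )*29^(  -  1)*73^( - 1)*1129^1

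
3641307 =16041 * 227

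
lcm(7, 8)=56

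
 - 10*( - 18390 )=183900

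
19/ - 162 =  - 1 + 143/162 = - 0.12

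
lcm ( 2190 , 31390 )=94170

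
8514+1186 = 9700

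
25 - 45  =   - 20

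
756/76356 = 1/101 = 0.01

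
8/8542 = 4/4271 = 0.00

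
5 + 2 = 7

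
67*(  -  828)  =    -  55476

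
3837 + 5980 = 9817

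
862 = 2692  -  1830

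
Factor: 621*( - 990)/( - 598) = 13365/13 = 3^5*5^1*11^1*13^ ( - 1 )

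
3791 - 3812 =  - 21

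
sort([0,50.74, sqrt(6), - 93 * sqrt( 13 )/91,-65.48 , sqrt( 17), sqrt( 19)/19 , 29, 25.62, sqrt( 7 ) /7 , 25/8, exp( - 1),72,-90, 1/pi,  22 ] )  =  [ - 90, -65.48, - 93*sqrt(13 )/91, 0, sqrt(19 ) /19, 1/pi,  exp( - 1), sqrt(7) /7, sqrt( 6 ), 25/8,sqrt (17), 22,25.62, 29,50.74, 72 ]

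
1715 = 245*7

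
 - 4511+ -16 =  - 4527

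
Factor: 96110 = 2^1*5^1*7^1*1373^1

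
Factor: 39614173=853^1*46441^1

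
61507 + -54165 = 7342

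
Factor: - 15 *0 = 0^1  =  0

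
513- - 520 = 1033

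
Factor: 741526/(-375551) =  - 2^1*11^( - 1 )*41^1*9043^1 * 34141^( - 1 )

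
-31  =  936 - 967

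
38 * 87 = 3306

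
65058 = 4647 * 14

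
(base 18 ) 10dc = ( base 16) 17be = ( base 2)1011110111110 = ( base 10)6078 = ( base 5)143303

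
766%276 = 214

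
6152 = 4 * 1538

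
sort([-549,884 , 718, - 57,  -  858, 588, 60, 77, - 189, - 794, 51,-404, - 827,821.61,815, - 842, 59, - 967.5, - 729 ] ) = [ - 967.5, - 858, - 842, -827, - 794 , - 729, - 549, - 404, -189,-57, 51, 59 , 60, 77,  588, 718,  815 , 821.61,884] 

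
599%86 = 83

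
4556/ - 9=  -507+7/9 = - 506.22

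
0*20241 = 0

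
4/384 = 1/96 = 0.01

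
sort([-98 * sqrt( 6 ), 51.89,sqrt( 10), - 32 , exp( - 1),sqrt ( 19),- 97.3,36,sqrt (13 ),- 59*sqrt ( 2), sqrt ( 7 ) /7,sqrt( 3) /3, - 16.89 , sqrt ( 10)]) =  [ - 98 * sqrt( 6 ),-97.3 ,-59* sqrt(2), - 32,-16.89,exp( - 1 ), sqrt( 7 ) /7 , sqrt(3) /3 , sqrt( 10),sqrt( 10 ), sqrt( 13),sqrt (19 ), 36, 51.89] 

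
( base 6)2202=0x1FA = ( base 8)772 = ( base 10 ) 506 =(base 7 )1322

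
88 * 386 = 33968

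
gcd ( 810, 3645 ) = 405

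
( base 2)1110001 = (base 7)221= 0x71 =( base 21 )58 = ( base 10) 113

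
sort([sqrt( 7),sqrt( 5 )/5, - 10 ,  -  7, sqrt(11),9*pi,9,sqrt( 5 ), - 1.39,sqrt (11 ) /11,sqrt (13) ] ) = [ - 10, - 7, - 1.39,sqrt( 11) /11,sqrt( 5) /5, sqrt(5 ),sqrt(7),sqrt ( 11 ),sqrt(13 ),9,9 *pi ]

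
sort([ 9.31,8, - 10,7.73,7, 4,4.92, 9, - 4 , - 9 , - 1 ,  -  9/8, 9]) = [ - 10, - 9, - 4 , - 9/8, - 1,4,4.92,7, 7.73,8,9,9, 9.31 ]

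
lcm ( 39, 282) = 3666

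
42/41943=14/13981  =  0.00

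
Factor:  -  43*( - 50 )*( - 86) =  - 2^2*5^2*43^2  =  -184900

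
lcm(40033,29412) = 1441188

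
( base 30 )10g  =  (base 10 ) 916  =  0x394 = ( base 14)496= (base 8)1624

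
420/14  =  30= 30.00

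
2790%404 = 366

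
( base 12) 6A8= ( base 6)4332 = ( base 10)992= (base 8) 1740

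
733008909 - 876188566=-143179657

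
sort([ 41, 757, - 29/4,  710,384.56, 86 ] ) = [ - 29/4,41, 86, 384.56,710,757] 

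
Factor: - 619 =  - 619^1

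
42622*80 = 3409760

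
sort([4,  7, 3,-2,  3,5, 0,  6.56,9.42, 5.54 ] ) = [-2,0,3,3, 4, 5 , 5.54, 6.56, 7, 9.42 ]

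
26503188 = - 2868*(- 9241 ) 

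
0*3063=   0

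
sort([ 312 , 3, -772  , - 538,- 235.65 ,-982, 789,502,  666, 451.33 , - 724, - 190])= [ -982,-772, - 724, - 538,  -  235.65,-190,3, 312,451.33, 502, 666, 789] 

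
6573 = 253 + 6320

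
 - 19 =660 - 679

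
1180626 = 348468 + 832158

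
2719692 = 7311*372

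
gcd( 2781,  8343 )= 2781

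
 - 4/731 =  - 4/731 = - 0.01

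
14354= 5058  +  9296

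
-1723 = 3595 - 5318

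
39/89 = 39/89 = 0.44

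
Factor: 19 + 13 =2^5= 32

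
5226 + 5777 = 11003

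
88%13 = 10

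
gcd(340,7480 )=340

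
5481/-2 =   -  2741  +  1/2 =- 2740.50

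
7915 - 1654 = 6261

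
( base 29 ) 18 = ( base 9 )41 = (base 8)45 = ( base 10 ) 37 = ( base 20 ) 1h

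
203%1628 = 203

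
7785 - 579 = 7206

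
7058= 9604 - 2546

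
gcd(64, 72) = 8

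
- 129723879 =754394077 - 884117956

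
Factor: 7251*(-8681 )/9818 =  - 2^ (- 1)*3^1*2417^1 * 4909^( - 1)*8681^1 = - 62945931/9818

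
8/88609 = 8/88609= 0.00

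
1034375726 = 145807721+888568005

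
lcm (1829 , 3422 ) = 106082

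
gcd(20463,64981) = 1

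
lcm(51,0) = 0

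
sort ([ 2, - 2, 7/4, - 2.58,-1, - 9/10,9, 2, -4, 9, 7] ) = [ - 4, - 2.58,  -  2, - 1,- 9/10 , 7/4, 2 , 2, 7,9, 9] 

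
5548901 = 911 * 6091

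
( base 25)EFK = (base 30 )a4p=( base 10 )9145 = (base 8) 21671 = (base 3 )110112201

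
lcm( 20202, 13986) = 181818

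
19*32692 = 621148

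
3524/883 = 3524/883  =  3.99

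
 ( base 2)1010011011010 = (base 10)5338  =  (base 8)12332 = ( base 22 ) B0E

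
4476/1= 4476 =4476.00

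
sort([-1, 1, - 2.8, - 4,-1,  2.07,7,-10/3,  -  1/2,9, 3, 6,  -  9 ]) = [  -  9,  -  4,  -  10/3, -2.8,  -  1,-1, - 1/2, 1,2.07, 3,6, 7, 9 ] 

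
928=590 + 338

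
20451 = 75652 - 55201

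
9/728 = 9/728 = 0.01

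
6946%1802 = 1540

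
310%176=134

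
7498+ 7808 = 15306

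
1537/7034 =1537/7034 = 0.22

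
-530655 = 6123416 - 6654071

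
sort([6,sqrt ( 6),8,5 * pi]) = [ sqrt(6), 6,8, 5 *pi ]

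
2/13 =2/13 = 0.15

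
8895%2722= 729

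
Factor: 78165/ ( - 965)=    - 81 = - 3^4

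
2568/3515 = 2568/3515 = 0.73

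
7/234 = 7/234   =  0.03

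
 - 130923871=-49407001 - 81516870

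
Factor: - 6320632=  - 2^3*73^1*79^1*137^1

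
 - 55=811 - 866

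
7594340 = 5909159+1685181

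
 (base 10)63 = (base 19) 36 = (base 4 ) 333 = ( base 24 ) 2f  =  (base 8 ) 77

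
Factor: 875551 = 17^1*51503^1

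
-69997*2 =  - 139994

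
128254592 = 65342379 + 62912213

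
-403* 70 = - 28210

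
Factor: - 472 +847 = 375  =  3^1*5^3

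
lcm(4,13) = 52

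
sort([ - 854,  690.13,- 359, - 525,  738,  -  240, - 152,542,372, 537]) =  [ - 854,-525,-359,  -  240 , - 152, 372, 537 , 542 , 690.13,  738 ]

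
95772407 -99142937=-3370530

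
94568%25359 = 18491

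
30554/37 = 30554/37 = 825.78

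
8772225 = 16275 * 539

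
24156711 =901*26811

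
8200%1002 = 184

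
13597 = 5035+8562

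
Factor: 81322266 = 2^1*3^1 * 13553711^1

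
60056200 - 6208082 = 53848118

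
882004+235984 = 1117988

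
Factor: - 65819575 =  - 5^2*103^1*25561^1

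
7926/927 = 8 +170/309= 8.55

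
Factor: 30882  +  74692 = 105574 =2^1*7^1*7541^1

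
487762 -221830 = 265932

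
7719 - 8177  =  -458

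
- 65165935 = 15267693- 80433628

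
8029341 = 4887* 1643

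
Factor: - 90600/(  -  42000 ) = 2^(-1)*5^( -1 ) * 7^( - 1)*151^1 = 151/70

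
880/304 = 55/19 = 2.89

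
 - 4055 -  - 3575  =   - 480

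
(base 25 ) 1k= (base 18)29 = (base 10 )45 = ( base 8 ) 55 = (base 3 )1200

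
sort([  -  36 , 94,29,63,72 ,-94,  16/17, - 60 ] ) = [ - 94, - 60, - 36 , 16/17, 29,63, 72, 94]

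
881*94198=82988438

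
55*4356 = 239580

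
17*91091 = 1548547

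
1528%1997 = 1528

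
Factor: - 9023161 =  - 7^1*173^1*7451^1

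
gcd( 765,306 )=153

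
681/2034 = 227/678  =  0.33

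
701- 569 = 132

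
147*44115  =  6484905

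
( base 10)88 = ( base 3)10021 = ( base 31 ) 2q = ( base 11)80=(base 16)58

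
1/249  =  1/249 = 0.00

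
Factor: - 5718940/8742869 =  - 2^2*5^1 * 19^( - 1)*71^( - 1 )*269^1*1063^1*6481^( - 1) 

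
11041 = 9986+1055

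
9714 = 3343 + 6371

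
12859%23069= 12859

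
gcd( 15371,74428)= 809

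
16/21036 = 4/5259 = 0.00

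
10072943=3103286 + 6969657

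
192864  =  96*2009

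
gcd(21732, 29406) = 6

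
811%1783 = 811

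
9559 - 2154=7405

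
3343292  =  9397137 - 6053845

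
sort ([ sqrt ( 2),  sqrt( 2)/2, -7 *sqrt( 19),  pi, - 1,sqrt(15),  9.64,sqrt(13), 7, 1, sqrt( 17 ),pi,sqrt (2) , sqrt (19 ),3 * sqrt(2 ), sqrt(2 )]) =[- 7 * sqrt( 19), - 1,sqrt (2) /2,  1,  sqrt ( 2),sqrt (2 ), sqrt( 2 ), pi,pi, sqrt ( 13), sqrt ( 15 )  ,  sqrt( 17), 3  *sqrt (2 ),  sqrt ( 19 ) , 7, 9.64]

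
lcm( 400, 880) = 4400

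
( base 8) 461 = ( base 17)10g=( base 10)305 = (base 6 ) 1225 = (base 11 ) 258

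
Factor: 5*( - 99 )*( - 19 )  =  3^2*5^1*11^1* 19^1 = 9405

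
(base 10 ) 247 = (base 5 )1442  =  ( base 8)367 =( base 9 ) 304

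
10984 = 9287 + 1697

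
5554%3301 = 2253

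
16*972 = 15552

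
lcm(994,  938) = 66598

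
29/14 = 2 + 1/14 = 2.07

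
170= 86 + 84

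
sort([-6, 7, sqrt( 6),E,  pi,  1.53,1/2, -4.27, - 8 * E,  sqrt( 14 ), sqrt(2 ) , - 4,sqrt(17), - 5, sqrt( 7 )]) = [- 8 * E, -6, - 5,- 4.27,  -  4,1/2, sqrt( 2),1.53,sqrt( 6), sqrt( 7), E,pi, sqrt(14 ),sqrt(17 ), 7]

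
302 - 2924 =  - 2622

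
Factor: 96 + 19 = 115=5^1*23^1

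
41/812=41/812=0.05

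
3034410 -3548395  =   - 513985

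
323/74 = 4+27/74 = 4.36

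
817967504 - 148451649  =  669515855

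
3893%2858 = 1035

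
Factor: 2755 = 5^1*19^1*29^1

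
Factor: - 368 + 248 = - 120 = - 2^3*3^1*5^1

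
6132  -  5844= 288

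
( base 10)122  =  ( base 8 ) 172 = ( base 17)73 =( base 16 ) 7A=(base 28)4a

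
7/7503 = 7/7503 = 0.00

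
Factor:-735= - 3^1*5^1 * 7^2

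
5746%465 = 166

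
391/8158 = 391/8158 = 0.05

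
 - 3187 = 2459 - 5646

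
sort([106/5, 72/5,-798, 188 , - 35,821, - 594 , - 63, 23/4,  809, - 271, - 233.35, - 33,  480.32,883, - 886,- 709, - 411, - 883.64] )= [ - 886,  -  883.64, - 798, -709, - 594, - 411  , - 271, - 233.35,-63,-35, - 33,23/4 , 72/5, 106/5, 188, 480.32,809,  821, 883] 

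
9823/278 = 9823/278  =  35.33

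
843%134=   39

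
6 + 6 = 12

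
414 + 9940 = 10354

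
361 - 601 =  - 240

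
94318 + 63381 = 157699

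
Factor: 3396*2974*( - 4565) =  - 46105148760 = - 2^3*3^1*5^1*11^1*83^1*283^1*1487^1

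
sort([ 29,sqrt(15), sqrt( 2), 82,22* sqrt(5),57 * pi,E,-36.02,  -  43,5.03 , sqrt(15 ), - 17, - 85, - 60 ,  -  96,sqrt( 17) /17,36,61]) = [- 96,-85, - 60, - 43, - 36.02,-17  ,  sqrt( 17 )/17,sqrt( 2),E,sqrt( 15),sqrt( 15),5.03,29,36, 22 * sqrt(5), 61 , 82,  57*pi ] 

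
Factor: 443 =443^1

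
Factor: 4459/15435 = 3^(  -  2)*5^( - 1)*13^1 = 13/45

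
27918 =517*54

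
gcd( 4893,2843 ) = 1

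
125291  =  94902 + 30389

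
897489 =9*99721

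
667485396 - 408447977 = 259037419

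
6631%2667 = 1297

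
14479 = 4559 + 9920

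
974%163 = 159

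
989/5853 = 989/5853=0.17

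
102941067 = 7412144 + 95528923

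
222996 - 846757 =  - 623761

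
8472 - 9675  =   - 1203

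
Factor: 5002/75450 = 3^( - 1) * 5^ (  -  2)*41^1 *61^1 *503^( - 1) = 2501/37725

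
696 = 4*174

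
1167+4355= 5522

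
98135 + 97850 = 195985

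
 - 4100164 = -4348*943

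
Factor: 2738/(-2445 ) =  - 2^1 *3^( - 1)*5^(  -  1 )*37^2 *163^ (-1)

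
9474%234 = 114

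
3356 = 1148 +2208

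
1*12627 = 12627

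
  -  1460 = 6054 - 7514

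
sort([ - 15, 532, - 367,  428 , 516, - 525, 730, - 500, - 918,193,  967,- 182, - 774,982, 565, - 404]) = [ - 918,-774, -525,-500, - 404 , - 367, - 182, - 15, 193,428, 516, 532,565,730, 967,982 ]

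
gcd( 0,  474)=474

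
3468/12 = 289 = 289.00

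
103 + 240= 343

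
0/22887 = 0 = 0.00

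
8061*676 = 5449236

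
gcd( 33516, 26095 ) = 1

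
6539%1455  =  719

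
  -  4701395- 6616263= -11317658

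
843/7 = 843/7 =120.43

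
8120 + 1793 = 9913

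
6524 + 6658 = 13182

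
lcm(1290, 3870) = 3870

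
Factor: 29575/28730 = 2^( - 1)*5^1 * 7^1*17^( - 1) =35/34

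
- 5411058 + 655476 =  - 4755582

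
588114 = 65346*9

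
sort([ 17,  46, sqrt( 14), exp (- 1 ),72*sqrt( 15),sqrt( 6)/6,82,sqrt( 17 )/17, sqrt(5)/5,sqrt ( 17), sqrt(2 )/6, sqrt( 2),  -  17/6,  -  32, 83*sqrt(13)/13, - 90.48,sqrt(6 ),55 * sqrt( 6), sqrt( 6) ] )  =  [ - 90.48 , - 32, - 17/6, sqrt (2) /6, sqrt( 17 )/17, exp ( - 1), sqrt( 6) /6, sqrt(5 )/5 , sqrt(2), sqrt( 6), sqrt( 6), sqrt( 14 ), sqrt( 17 ), 17, 83*sqrt ( 13 )/13, 46, 82,55*sqrt( 6 ), 72*sqrt( 15)] 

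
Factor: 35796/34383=76/73 = 2^2*19^1*73^(-1)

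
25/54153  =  25/54153 = 0.00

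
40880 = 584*70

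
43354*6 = 260124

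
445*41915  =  18652175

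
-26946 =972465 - 999411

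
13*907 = 11791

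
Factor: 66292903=66292903^1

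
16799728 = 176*95453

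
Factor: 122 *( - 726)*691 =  - 61203252  =  - 2^2*3^1*11^2*61^1 * 691^1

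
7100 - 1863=5237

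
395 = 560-165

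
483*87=42021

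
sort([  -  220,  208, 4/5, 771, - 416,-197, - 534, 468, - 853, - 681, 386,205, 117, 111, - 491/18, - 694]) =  [ - 853, - 694, -681, - 534, - 416, - 220 , -197, - 491/18,4/5, 111, 117,205 , 208,  386, 468, 771]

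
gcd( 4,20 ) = 4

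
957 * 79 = 75603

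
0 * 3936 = 0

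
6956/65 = 107 + 1/65 =107.02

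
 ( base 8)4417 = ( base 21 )559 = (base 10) 2319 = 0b100100001111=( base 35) 1V9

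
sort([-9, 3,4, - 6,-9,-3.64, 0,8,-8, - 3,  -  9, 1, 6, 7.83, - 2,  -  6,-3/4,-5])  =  [-9,  -  9, -9, - 8, - 6 ,- 6, - 5,-3.64,-3 ,  -  2, - 3/4  ,  0, 1,3,4, 6,7.83,  8] 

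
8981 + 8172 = 17153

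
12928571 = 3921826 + 9006745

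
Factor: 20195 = 5^1 * 7^1*577^1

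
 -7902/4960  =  -3951/2480 = - 1.59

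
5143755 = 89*57795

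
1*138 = 138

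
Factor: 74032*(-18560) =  - 2^11 * 5^1 * 7^1*  29^1*661^1=- 1374033920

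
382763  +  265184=647947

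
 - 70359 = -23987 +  - 46372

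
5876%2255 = 1366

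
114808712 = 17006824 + 97801888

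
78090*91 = 7106190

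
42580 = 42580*1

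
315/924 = 15/44 = 0.34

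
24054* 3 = 72162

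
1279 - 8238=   -  6959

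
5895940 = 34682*170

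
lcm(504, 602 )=21672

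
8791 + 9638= 18429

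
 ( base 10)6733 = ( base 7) 25426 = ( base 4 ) 1221031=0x1a4d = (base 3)100020101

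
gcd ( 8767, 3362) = 1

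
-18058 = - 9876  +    -  8182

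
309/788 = 309/788 = 0.39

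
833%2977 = 833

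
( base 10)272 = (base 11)228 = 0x110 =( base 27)A2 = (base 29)9B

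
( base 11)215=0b100000010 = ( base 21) c6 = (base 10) 258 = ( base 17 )f3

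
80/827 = 80/827 = 0.10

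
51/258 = 17/86 = 0.20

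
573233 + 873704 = 1446937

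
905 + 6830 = 7735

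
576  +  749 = 1325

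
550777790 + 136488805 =687266595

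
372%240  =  132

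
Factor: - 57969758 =  -  2^1*7^1*11^1*101^1*3727^1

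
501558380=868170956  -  366612576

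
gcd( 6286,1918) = 14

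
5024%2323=378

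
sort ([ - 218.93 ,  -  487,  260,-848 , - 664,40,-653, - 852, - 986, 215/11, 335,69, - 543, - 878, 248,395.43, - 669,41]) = [ - 986,  -  878,-852,-848, - 669 , - 664,-653,-543 ,  -  487,  -  218.93,  215/11,40 , 41,  69, 248  ,  260,335, 395.43]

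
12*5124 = 61488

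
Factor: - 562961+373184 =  - 3^1*7^2*1291^1 = -189777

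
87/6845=87/6845 = 0.01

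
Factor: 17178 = 2^1*3^1 * 7^1*409^1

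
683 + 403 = 1086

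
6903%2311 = 2281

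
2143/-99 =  - 22 + 35/99= -21.65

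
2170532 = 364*5963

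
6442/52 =123 + 23/26 = 123.88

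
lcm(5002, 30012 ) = 30012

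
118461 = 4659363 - 4540902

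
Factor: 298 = 2^1*149^1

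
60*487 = 29220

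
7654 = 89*86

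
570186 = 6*95031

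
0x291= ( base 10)657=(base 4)22101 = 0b1010010001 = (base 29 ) mj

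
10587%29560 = 10587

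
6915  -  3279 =3636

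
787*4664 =3670568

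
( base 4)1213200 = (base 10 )6624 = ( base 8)14740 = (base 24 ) BC0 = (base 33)62o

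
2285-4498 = - 2213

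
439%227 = 212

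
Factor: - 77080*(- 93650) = 2^4*5^3 * 41^1*47^1*1873^1 = 7218542000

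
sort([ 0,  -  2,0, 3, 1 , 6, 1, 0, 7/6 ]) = [-2, 0, 0,0,1, 1, 7/6, 3, 6 ] 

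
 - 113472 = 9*( - 12608 )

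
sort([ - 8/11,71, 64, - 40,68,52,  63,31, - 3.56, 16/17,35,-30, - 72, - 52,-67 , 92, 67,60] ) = [-72, - 67, - 52, - 40, - 30,-3.56,-8/11, 16/17,31, 35, 52 , 60,  63,  64, 67,68 , 71,92] 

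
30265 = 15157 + 15108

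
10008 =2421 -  - 7587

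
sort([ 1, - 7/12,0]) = [ - 7/12,0 , 1 ] 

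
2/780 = 1/390 = 0.00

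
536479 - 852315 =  - 315836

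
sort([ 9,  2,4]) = [2,4,9]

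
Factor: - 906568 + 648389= - 258179 = -17^1 *15187^1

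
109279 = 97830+11449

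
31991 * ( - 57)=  - 1823487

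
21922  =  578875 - 556953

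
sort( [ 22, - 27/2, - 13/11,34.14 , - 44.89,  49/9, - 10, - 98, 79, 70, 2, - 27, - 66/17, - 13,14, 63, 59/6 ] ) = [- 98, - 44.89, - 27, - 27/2, - 13, -10, - 66/17, - 13/11, 2,49/9,  59/6,  14  ,  22,34.14,63, 70, 79 ]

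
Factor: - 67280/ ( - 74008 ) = 2^1 * 5^1 * 11^ ( - 1) = 10/11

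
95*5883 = 558885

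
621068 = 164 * 3787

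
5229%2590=49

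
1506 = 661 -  - 845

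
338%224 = 114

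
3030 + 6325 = 9355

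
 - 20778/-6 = 3463/1= 3463.00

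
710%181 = 167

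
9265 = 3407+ 5858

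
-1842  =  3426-5268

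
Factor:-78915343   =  - 13^1*17^1  *357083^1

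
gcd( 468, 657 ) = 9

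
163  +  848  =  1011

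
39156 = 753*52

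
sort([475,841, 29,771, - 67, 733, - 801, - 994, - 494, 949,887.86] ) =[  -  994,-801, - 494, - 67, 29,475,733,771,841,887.86,949]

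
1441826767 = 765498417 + 676328350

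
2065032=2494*828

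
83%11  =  6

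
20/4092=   5/1023 = 0.00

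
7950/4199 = 7950/4199 = 1.89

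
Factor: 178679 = 197^1 * 907^1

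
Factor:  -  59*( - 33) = 1947 = 3^1*11^1*59^1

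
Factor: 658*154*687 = 2^2*3^1*7^2 * 11^1 * 47^1*229^1  =  69615084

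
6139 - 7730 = -1591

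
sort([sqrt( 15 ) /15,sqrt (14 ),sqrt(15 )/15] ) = [ sqrt(15)/15,sqrt( 15)/15,sqrt(14 )]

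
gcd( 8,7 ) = 1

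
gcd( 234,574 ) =2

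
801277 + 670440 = 1471717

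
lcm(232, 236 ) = 13688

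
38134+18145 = 56279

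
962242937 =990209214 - 27966277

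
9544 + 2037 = 11581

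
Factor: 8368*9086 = 76031648 = 2^5*7^1*11^1*59^1*523^1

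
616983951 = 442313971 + 174669980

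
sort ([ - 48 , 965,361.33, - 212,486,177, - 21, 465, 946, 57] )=[-212, - 48 , - 21,57,177,361.33 , 465,486,  946, 965]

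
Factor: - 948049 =  -  948049^1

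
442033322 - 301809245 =140224077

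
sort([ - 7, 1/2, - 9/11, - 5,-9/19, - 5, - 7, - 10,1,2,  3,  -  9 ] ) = [-10,  -  9,-7, - 7, - 5,  -  5, - 9/11, - 9/19,1/2, 1 , 2,3] 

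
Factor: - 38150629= -11^1 *23^1 * 101^1 * 1493^1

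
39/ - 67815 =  - 1+22592/22605 = - 0.00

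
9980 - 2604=7376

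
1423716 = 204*6979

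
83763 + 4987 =88750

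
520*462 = 240240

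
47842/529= 47842/529 = 90.44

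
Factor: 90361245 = 3^1*5^1 * 13^1 * 19^1*29^3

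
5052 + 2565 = 7617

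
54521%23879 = 6763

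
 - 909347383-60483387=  - 969830770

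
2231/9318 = 2231/9318 = 0.24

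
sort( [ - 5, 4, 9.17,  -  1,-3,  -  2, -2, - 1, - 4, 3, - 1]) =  [-5, - 4, - 3,- 2,-2, - 1,  -  1, -1, 3, 4, 9.17]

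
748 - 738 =10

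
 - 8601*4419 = -38007819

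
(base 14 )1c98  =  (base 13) 24C4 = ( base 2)1010001101110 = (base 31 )5dm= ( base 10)5230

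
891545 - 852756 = 38789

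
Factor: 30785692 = 2^2*7^1*1099489^1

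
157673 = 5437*29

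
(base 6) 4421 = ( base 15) 481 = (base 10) 1021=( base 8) 1775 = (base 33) uv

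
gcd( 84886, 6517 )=1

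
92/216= 23/54 =0.43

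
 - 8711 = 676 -9387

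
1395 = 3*465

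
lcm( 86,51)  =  4386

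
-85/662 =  - 1 +577/662 = -0.13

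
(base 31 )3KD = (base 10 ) 3516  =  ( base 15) 1096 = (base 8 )6674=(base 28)4DG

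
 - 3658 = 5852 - 9510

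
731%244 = 243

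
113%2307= 113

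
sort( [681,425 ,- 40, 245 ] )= [ - 40,245,425,681]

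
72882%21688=7818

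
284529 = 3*94843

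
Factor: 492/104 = 123/26 = 2^( - 1 )*3^1*13^( - 1 )*41^1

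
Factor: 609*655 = 398895 =3^1*5^1*7^1*29^1*131^1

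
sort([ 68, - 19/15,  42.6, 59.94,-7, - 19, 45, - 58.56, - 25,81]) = [- 58.56, - 25, - 19 , - 7, - 19/15, 42.6,45,59.94,68,81]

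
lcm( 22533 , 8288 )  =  721056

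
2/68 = 1/34= 0.03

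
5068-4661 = 407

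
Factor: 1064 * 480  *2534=2^9* 3^1 * 5^1 * 7^2*19^1 * 181^1 =1294164480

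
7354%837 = 658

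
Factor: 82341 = 3^2  *7^1*1307^1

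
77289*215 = 16617135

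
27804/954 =29 + 23/159= 29.14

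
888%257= 117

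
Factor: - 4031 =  - 29^1*139^1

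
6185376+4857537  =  11042913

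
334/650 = 167/325 = 0.51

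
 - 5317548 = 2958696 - 8276244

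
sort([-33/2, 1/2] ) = [ - 33/2,1/2 ]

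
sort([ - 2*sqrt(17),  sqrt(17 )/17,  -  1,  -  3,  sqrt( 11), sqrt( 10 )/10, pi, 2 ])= [ - 2*sqrt( 17) , - 3, - 1,sqrt ( 17)/17, sqrt( 10 ) /10,2,  pi,sqrt ( 11) ]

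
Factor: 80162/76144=40081/38072 = 2^( - 3)*149^1*269^1*4759^(  -  1 )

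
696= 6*116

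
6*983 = 5898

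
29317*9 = 263853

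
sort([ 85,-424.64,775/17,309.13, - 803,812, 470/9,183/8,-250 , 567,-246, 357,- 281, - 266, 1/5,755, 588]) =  [ - 803,-424.64,-281,-266, - 250 ,-246, 1/5, 183/8,775/17 , 470/9,85,309.13, 357,567, 588, 755,812 ]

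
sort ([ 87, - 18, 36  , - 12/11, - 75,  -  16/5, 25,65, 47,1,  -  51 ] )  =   [-75, - 51, - 18, - 16/5, - 12/11, 1,25,36,47,65,87] 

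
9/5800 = 9/5800 = 0.00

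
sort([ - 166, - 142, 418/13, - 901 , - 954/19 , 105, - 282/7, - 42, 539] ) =[ - 901, - 166, - 142, - 954/19, - 42, - 282/7  ,  418/13, 105 , 539]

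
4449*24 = 106776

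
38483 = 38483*1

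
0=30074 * 0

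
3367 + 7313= 10680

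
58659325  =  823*71275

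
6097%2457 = 1183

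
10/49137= 10/49137  =  0.00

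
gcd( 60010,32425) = 5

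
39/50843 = 3/3911 = 0.00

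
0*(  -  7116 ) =0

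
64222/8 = 8027 + 3/4 = 8027.75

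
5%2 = 1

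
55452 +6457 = 61909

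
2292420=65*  35268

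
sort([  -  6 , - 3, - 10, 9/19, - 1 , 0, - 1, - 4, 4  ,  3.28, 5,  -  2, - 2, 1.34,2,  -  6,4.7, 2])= [- 10,-6, - 6, - 4, - 3, - 2, - 2, - 1, - 1,0,9/19,1.34, 2, 2, 3.28,4 , 4.7,5 ] 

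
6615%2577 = 1461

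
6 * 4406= 26436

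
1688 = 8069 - 6381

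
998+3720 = 4718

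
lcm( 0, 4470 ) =0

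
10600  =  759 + 9841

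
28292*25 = 707300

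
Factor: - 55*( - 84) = 2^2*3^1* 5^1*7^1*11^1  =  4620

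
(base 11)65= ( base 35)21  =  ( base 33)25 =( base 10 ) 71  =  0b1000111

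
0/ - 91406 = 0/1 =- 0.00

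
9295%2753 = 1036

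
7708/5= 1541 + 3/5 = 1541.60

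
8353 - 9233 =-880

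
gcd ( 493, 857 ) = 1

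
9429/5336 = 9429/5336 = 1.77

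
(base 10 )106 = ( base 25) 46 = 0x6A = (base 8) 152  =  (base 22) 4i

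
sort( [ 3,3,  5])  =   [ 3, 3,5 ]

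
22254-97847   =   - 75593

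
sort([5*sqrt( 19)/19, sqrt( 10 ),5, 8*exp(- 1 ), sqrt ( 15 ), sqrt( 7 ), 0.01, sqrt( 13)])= [0.01,5*sqrt(19 ) /19, sqrt( 7), 8*exp( - 1), sqrt(10), sqrt( 13),sqrt( 15) , 5 ] 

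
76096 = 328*232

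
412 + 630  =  1042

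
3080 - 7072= - 3992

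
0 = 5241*0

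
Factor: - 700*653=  - 457100 = - 2^2*5^2*7^1*653^1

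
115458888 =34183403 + 81275485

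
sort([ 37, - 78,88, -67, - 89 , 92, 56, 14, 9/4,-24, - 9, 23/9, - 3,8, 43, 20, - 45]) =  [ - 89,  -  78, - 67,- 45, - 24, - 9,-3, 9/4, 23/9, 8,14, 20,37,43,56  ,  88, 92 ] 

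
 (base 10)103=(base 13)7c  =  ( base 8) 147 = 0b1100111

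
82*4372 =358504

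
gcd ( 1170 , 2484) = 18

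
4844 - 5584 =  - 740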